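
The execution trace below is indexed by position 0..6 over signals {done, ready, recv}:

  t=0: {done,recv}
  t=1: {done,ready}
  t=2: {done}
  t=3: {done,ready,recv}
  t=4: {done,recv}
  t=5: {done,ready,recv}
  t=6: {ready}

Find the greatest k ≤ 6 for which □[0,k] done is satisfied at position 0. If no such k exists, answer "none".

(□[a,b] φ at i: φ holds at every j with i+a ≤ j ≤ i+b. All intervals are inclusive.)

5

done must hold from j=0 onward; find where it first fails.
  j=0: holds
  j=1: holds
  j=2: holds
  j=3: holds
  j=4: holds
  j=5: holds
  j=6: fails
Holds on [0,5], so largest k = 5.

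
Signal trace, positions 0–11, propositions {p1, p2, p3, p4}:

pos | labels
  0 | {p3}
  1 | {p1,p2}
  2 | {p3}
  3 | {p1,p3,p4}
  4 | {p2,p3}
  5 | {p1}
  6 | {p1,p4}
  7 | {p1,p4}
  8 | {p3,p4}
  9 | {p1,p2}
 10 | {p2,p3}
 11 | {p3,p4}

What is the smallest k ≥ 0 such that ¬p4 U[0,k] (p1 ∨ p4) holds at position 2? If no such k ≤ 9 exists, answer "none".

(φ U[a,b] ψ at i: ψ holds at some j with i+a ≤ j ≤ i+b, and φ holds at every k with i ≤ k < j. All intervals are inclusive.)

Need earliest j ≥ 2 with (p1 ∨ p4), and ¬p4 at every k in [2,j-1].
  j=2: rhs fails.
  j=3: rhs holds; lhs holds on [2,2]. k = 1.

1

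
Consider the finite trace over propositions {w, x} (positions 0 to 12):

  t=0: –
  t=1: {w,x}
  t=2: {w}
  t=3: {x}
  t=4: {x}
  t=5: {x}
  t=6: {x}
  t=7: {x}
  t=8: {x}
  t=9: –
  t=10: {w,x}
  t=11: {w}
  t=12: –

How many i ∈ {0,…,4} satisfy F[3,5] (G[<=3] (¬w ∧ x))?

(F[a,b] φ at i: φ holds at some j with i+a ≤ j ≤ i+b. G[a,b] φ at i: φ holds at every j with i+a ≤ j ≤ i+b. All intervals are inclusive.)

Evaluate at each i in [0,4]:
  i=0: ✓ (witness j=3)
  i=1: ✓ (witness j=4)
  i=2: ✓ (witness j=5)
  i=3: ✗ (none in [6,8])
  i=4: ✗ (none in [7,9])
Positions where it holds: {0, 1, 2} → 3.

3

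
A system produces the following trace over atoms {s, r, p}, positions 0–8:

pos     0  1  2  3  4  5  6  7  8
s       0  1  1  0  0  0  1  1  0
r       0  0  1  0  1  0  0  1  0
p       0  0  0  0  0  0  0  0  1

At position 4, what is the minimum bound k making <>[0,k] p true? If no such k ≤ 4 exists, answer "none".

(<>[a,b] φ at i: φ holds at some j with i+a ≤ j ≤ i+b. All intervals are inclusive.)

Scan j = 4,5,… for p:
  j=4: fails
  j=5: fails
  j=6: fails
  j=7: fails
  j=8: holds
First hit at j=8, so smallest k = 8-4 = 4.

4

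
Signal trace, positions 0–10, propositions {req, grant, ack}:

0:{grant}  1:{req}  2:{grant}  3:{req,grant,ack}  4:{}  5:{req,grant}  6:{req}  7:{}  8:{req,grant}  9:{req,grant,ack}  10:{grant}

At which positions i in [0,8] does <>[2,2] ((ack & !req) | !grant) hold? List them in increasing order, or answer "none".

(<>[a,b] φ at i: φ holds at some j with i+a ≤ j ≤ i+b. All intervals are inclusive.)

Evaluate at each i in [0,8]:
  i=0: ✗ (none in [2,2])
  i=1: ✗ (none in [3,3])
  i=2: ✓ (witness j=4)
  i=3: ✗ (none in [5,5])
  i=4: ✓ (witness j=6)
  i=5: ✓ (witness j=7)
  i=6: ✗ (none in [8,8])
  i=7: ✗ (none in [9,9])
  i=8: ✗ (none in [10,10])

2, 4, 5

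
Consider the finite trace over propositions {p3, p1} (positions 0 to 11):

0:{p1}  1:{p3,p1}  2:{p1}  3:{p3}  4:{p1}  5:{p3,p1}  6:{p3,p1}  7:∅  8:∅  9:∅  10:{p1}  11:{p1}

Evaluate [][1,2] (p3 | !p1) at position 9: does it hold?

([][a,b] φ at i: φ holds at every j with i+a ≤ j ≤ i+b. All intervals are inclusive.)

Does not hold

Check (p3 | !p1) at every j in [10,11]:
  j=10: false
  j=11: false
Fails at j=10 → formula fails.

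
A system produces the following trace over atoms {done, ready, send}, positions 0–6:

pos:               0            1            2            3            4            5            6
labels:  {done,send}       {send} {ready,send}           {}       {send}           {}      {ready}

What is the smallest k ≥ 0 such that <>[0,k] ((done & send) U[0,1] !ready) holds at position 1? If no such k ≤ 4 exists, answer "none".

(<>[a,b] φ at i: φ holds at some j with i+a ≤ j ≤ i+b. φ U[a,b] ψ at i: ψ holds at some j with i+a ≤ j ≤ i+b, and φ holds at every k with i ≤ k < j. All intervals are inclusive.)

0

Scan j = 1,2,… for ((done & send) U[0,1] !ready):
  j=1: holds
First hit at j=1, so smallest k = 1-1 = 0.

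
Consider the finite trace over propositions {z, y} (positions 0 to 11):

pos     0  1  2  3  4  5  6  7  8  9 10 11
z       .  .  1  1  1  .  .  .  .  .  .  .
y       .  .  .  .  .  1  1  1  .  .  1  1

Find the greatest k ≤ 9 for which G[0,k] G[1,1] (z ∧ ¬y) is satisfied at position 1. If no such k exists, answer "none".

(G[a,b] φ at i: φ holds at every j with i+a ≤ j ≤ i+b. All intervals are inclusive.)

G[1,1] (z ∧ ¬y) must hold from j=1 onward; find where it first fails.
  j=1: holds
  j=2: holds
  j=3: holds
  j=4: fails
Holds on [1,3], so largest k = 2.

2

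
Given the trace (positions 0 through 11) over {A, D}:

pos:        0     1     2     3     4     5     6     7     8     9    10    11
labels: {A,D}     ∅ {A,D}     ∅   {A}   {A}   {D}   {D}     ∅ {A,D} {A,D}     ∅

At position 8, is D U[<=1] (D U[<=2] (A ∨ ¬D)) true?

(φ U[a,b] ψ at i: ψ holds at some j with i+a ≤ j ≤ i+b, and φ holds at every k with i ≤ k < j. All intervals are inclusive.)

True

Need some j in [8,9] with (D U[<=2] (A ∨ ¬D)), and D at every k in [8,j-1].
  j=8: (D U[<=2] (A ∨ ¬D)) holds; no prefix to check → satisfied.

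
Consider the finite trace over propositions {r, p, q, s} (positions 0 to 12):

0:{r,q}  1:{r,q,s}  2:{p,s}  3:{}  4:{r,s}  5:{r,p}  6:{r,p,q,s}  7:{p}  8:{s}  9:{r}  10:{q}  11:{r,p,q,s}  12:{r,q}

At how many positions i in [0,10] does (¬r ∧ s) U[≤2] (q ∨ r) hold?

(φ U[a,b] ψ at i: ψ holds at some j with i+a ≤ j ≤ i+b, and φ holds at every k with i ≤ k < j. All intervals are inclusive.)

8

Evaluate at each i in [0,10]:
  i=0: ✓ (rhs at j=0)
  i=1: ✓ (rhs at j=1)
  i=2: ✗ (lhs fails at k=3 before rhs at j=4)
  i=3: ✗ (lhs fails at k=3 before rhs at j=4)
  i=4: ✓ (rhs at j=4)
  i=5: ✓ (rhs at j=5)
  i=6: ✓ (rhs at j=6)
  i=7: ✗ (lhs fails at k=7 before rhs at j=9)
  i=8: ✓ (rhs at j=9; lhs holds on [8,8])
  i=9: ✓ (rhs at j=9)
  i=10: ✓ (rhs at j=10)
Positions where it holds: {0, 1, 4, 5, 6, 8, 9, 10} → 8.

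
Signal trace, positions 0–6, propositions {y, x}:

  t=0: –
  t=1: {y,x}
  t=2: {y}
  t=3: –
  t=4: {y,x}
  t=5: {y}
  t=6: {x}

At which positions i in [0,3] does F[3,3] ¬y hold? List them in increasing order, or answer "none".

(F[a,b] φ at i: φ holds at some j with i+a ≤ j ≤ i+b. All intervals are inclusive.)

Evaluate at each i in [0,3]:
  i=0: ✓ (witness j=3)
  i=1: ✗ (none in [4,4])
  i=2: ✗ (none in [5,5])
  i=3: ✓ (witness j=6)

0, 3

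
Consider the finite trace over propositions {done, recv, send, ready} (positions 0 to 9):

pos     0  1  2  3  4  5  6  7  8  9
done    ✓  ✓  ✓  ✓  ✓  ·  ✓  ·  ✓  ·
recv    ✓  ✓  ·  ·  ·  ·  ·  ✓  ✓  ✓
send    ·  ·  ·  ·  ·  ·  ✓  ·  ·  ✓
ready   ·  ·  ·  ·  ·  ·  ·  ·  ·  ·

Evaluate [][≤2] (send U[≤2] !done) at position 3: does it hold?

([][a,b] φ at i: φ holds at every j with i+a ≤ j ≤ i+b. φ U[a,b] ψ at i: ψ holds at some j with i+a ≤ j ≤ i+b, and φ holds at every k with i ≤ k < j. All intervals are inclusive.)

False

Check (send U[≤2] !done) at every j in [3,5]:
  j=3: fails
  j=4: fails
  j=5: holds
Fails at j=3 → formula fails.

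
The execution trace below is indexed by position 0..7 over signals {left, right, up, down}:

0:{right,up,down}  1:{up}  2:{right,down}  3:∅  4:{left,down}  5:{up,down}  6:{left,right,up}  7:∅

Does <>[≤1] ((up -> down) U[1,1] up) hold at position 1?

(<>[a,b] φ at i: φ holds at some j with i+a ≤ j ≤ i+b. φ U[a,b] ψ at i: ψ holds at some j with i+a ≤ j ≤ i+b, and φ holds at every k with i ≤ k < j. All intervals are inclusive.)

No

Check ((up -> down) U[1,1] up) at each j in [1,2]:
  j=1: fails
  j=2: fails
No position in the window satisfies it → formula fails.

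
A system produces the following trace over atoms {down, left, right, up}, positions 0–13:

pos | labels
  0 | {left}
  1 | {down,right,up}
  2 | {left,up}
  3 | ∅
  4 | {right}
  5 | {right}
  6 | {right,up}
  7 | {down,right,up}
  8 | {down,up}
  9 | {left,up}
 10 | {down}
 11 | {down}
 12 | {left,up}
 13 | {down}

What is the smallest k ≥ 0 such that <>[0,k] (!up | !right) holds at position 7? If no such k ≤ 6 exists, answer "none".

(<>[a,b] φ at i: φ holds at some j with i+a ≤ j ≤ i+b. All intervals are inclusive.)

Scan j = 7,8,… for (!up | !right):
  j=7: fails
  j=8: holds
First hit at j=8, so smallest k = 8-7 = 1.

1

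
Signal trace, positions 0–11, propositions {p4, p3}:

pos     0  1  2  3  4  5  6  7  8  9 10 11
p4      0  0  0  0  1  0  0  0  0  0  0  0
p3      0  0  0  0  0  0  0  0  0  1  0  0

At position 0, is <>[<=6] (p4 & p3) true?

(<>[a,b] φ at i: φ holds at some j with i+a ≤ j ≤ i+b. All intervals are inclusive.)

Does not hold

Check (p4 & p3) at each j in [0,6]:
  j=0: false
  j=1: false
  j=2: false
  j=3: false
  j=4: false
  j=5: false
  j=6: false
No position in the window satisfies it → formula fails.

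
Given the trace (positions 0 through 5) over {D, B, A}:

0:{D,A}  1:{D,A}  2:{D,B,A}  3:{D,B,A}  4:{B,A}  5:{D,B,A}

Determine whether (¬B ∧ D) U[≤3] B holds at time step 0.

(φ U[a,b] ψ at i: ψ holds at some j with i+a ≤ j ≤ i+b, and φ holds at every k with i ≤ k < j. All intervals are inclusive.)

Need some j in [0,3] with B, and (¬B ∧ D) at every k in [0,j-1].
  j=0: B false.
  j=1: B false.
  j=2: B holds; (¬B ∧ D) holds at every k in [0,1] → satisfied.

True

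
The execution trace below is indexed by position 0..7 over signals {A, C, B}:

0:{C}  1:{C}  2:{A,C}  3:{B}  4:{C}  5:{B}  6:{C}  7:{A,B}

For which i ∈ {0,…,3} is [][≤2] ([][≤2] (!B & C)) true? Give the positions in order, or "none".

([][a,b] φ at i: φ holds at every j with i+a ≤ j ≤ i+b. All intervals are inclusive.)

Evaluate at each i in [0,3]:
  i=0: ✗ (fails at j=1)
  i=1: ✗ (fails at j=1)
  i=2: ✗ (fails at j=2)
  i=3: ✗ (fails at j=3)

none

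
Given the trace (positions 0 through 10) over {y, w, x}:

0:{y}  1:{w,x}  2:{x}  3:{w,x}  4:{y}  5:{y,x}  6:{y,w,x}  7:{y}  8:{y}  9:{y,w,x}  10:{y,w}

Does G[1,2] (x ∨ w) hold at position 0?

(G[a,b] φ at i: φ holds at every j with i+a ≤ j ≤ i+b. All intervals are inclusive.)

Check (x ∨ w) at every j in [1,2]:
  j=1: true
  j=2: true
All positions satisfy it → formula holds.

Holds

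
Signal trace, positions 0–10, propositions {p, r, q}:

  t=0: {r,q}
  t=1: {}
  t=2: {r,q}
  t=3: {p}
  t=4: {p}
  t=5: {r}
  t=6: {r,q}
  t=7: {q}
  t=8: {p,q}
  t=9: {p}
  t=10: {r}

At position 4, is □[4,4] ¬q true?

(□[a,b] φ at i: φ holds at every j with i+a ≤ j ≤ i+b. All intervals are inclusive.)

Does not hold

Check ¬q at every j in [8,8]:
  j=8: false
Fails at j=8 → formula fails.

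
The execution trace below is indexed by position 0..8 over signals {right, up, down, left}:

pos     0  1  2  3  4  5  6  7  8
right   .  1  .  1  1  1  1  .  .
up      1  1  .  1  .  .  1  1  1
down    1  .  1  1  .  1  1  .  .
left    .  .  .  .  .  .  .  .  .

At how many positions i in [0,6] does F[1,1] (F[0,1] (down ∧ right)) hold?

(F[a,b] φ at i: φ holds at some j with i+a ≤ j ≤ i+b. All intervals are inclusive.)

5

Evaluate at each i in [0,6]:
  i=0: ✗ (none in [1,1])
  i=1: ✓ (witness j=2)
  i=2: ✓ (witness j=3)
  i=3: ✓ (witness j=4)
  i=4: ✓ (witness j=5)
  i=5: ✓ (witness j=6)
  i=6: ✗ (none in [7,7])
Positions where it holds: {1, 2, 3, 4, 5} → 5.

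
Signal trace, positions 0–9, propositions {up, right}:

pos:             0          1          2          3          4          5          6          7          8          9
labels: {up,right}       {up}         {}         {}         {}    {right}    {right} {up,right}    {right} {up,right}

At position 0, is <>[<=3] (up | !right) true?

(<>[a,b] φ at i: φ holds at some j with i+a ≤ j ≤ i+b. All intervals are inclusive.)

Check (up | !right) at each j in [0,3]:
  j=0: true
  j=1: true
  j=2: true
  j=3: true
Found at j=0 → formula holds.

True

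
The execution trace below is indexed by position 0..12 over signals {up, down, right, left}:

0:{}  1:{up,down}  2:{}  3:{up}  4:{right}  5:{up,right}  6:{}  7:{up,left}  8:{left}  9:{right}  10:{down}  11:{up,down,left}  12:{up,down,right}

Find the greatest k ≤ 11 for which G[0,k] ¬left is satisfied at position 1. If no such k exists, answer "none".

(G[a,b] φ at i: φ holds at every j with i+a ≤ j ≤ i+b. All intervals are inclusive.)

5

¬left must hold from j=1 onward; find where it first fails.
  j=1: holds
  j=2: holds
  j=3: holds
  j=4: holds
  j=5: holds
  j=6: holds
  j=7: fails
Holds on [1,6], so largest k = 5.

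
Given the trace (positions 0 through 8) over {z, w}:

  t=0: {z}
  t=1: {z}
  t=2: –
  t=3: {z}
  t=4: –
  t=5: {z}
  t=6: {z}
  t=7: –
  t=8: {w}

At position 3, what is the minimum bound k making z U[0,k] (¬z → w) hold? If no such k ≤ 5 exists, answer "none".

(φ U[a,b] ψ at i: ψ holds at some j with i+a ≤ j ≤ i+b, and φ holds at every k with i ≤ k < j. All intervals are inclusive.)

0

Need earliest j ≥ 3 with (¬z → w), and z at every k in [3,j-1].
  j=3: rhs holds (empty prefix). k = 0.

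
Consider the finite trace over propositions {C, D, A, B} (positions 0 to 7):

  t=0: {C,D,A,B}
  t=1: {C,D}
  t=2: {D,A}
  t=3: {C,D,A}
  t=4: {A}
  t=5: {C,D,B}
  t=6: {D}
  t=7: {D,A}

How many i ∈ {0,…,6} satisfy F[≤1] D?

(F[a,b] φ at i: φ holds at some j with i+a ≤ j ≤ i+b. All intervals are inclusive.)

Evaluate at each i in [0,6]:
  i=0: ✓ (witness j=0)
  i=1: ✓ (witness j=1)
  i=2: ✓ (witness j=2)
  i=3: ✓ (witness j=3)
  i=4: ✓ (witness j=5)
  i=5: ✓ (witness j=5)
  i=6: ✓ (witness j=6)
Positions where it holds: {0, 1, 2, 3, 4, 5, 6} → 7.

7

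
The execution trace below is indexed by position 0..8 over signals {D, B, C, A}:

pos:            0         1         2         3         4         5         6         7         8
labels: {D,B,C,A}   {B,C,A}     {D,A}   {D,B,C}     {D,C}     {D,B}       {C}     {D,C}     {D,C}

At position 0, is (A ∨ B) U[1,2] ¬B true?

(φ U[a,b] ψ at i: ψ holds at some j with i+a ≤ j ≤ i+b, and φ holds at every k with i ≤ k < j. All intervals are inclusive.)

Yes

Need some j in [1,2] with ¬B, and (A ∨ B) at every k in [0,j-1].
  j=1: ¬B false.
  j=2: ¬B holds; (A ∨ B) holds at every k in [0,1] → satisfied.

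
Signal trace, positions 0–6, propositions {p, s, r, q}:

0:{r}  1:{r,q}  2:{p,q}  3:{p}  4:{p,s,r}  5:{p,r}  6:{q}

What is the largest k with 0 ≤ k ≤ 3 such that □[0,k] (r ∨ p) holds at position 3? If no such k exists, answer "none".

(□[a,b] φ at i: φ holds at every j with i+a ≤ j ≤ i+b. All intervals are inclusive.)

2

(r ∨ p) must hold from j=3 onward; find where it first fails.
  j=3: holds
  j=4: holds
  j=5: holds
  j=6: fails
Holds on [3,5], so largest k = 2.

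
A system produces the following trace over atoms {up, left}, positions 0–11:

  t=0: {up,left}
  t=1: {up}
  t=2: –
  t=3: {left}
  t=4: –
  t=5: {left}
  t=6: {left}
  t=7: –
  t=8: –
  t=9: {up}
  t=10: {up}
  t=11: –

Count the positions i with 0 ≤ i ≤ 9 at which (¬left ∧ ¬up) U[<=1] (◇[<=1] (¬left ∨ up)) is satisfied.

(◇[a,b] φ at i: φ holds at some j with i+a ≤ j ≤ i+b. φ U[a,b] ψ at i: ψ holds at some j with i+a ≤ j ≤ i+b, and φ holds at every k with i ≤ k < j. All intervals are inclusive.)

Evaluate at each i in [0,9]:
  i=0: ✓ (rhs at j=0)
  i=1: ✓ (rhs at j=1)
  i=2: ✓ (rhs at j=2)
  i=3: ✓ (rhs at j=3)
  i=4: ✓ (rhs at j=4)
  i=5: ✗ (lhs fails at k=5 before rhs at j=6)
  i=6: ✓ (rhs at j=6)
  i=7: ✓ (rhs at j=7)
  i=8: ✓ (rhs at j=8)
  i=9: ✓ (rhs at j=9)
Positions where it holds: {0, 1, 2, 3, 4, 6, 7, 8, 9} → 9.

9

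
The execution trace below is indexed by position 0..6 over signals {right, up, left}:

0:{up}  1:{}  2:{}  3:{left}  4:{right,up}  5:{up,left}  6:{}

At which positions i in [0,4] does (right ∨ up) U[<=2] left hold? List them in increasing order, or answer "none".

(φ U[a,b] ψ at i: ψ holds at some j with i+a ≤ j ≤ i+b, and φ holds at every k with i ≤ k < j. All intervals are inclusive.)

3, 4

Evaluate at each i in [0,4]:
  i=0: ✗ (no rhs in [0,2])
  i=1: ✗ (lhs fails at k=1 before rhs at j=3)
  i=2: ✗ (lhs fails at k=2 before rhs at j=3)
  i=3: ✓ (rhs at j=3)
  i=4: ✓ (rhs at j=5; lhs holds on [4,4])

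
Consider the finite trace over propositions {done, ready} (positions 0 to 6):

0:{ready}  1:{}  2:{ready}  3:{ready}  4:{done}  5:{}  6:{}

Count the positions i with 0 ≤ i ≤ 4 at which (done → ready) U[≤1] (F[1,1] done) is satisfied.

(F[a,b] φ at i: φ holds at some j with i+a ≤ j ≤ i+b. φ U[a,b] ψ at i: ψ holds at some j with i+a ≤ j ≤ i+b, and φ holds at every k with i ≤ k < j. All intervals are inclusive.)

Evaluate at each i in [0,4]:
  i=0: ✗ (no rhs in [0,1])
  i=1: ✗ (no rhs in [1,2])
  i=2: ✓ (rhs at j=3; lhs holds on [2,2])
  i=3: ✓ (rhs at j=3)
  i=4: ✗ (no rhs in [4,5])
Positions where it holds: {2, 3} → 2.

2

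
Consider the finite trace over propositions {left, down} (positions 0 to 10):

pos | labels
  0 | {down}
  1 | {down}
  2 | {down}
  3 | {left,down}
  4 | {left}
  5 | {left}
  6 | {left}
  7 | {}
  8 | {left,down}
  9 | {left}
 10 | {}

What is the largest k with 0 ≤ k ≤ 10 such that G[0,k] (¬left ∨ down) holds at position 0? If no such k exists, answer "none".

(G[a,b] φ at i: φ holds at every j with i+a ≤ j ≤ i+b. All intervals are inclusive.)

3

(¬left ∨ down) must hold from j=0 onward; find where it first fails.
  j=0: holds
  j=1: holds
  j=2: holds
  j=3: holds
  j=4: fails
Holds on [0,3], so largest k = 3.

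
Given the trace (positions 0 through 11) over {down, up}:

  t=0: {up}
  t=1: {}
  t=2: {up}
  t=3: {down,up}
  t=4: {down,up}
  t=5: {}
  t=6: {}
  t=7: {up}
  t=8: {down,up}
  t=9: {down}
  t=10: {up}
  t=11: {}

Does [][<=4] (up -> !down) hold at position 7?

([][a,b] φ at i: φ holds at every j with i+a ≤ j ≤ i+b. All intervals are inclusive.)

Does not hold

Check (up -> !down) at every j in [7,11]:
  j=7: antecedent true; consequent true → ✓
  j=8: antecedent true; consequent false → ✗
  j=9: antecedent false → ✓
  j=10: antecedent true; consequent true → ✓
  j=11: antecedent false → ✓
Fails at j=8 → formula fails.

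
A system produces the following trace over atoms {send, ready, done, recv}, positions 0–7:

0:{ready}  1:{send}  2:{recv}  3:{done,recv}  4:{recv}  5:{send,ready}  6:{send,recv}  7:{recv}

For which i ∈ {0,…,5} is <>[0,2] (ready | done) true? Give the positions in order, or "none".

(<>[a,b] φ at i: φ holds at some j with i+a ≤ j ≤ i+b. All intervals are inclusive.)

Evaluate at each i in [0,5]:
  i=0: ✓ (witness j=0)
  i=1: ✓ (witness j=3)
  i=2: ✓ (witness j=3)
  i=3: ✓ (witness j=3)
  i=4: ✓ (witness j=5)
  i=5: ✓ (witness j=5)

0, 1, 2, 3, 4, 5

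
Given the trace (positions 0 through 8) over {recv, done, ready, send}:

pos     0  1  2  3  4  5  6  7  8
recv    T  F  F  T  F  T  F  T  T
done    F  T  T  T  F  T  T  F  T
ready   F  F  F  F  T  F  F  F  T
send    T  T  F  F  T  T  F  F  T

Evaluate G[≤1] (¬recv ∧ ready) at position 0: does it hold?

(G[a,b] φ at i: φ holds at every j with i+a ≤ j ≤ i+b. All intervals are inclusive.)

Check (¬recv ∧ ready) at every j in [0,1]:
  j=0: false
  j=1: false
Fails at j=0 → formula fails.

Does not hold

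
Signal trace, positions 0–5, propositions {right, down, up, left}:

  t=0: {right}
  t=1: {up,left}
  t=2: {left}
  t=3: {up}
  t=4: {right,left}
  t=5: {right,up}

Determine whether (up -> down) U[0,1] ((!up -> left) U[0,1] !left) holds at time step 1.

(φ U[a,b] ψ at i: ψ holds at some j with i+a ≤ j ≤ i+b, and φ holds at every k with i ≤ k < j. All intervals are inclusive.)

Need some j in [1,2] with ((!up -> left) U[0,1] !left), and (up -> down) at every k in [1,j-1].
  j=1: ((!up -> left) U[0,1] !left) — fails.
  j=2: ((!up -> left) U[0,1] !left) holds, but (up -> down) fails at k=1 → not this j.
No j in the window works → until fails.

Does not hold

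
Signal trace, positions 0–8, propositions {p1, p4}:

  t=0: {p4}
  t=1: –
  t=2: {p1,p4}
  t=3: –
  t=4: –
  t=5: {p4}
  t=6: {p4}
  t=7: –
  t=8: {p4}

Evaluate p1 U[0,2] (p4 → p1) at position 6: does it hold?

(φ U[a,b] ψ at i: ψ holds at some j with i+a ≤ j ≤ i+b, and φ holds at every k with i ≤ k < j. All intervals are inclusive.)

No

Need some j in [6,8] with (p4 → p1), and p1 at every k in [6,j-1].
  j=6: (p4 → p1) false.
  j=7: (p4 → p1) holds, but p1 fails at k=6 → not this j.
  j=8: (p4 → p1) false.
No j in the window works → until fails.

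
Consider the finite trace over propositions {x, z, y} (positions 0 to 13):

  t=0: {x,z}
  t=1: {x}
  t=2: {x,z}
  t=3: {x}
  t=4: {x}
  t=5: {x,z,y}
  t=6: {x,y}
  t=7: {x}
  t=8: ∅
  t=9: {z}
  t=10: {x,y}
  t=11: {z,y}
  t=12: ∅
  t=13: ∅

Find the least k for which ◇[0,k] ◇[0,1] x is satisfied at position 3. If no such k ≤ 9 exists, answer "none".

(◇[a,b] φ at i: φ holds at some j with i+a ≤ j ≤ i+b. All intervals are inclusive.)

Scan j = 3,4,… for ◇[0,1] x:
  j=3: holds
First hit at j=3, so smallest k = 3-3 = 0.

0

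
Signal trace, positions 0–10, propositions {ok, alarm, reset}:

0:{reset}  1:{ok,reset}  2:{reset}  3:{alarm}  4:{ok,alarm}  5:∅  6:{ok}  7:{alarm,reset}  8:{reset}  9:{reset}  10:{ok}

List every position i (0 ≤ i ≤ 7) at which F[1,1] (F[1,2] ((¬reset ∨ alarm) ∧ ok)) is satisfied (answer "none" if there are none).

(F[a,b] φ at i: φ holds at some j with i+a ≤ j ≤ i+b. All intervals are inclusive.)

Evaluate at each i in [0,7]:
  i=0: ✗ (none in [1,1])
  i=1: ✓ (witness j=2)
  i=2: ✓ (witness j=3)
  i=3: ✓ (witness j=4)
  i=4: ✓ (witness j=5)
  i=5: ✗ (none in [6,6])
  i=6: ✗ (none in [7,7])
  i=7: ✓ (witness j=8)

1, 2, 3, 4, 7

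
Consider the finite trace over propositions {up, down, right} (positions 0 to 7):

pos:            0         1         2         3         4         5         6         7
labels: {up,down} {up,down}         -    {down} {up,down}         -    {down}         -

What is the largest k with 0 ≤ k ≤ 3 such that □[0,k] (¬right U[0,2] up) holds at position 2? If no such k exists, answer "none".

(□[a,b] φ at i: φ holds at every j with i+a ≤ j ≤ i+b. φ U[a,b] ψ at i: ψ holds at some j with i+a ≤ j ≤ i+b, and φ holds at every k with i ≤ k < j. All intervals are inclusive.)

2

(¬right U[0,2] up) must hold from j=2 onward; find where it first fails.
  j=2: holds
  j=3: holds
  j=4: holds
  j=5: fails
Holds on [2,4], so largest k = 2.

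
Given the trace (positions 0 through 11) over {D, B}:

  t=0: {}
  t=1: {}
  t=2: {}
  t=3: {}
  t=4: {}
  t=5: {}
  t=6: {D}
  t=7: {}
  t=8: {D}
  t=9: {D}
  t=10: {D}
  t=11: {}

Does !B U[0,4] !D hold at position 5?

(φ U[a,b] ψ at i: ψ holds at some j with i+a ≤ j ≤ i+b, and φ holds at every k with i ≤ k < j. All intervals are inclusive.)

True

Need some j in [5,9] with !D, and !B at every k in [5,j-1].
  j=5: !D holds; no prefix to check → satisfied.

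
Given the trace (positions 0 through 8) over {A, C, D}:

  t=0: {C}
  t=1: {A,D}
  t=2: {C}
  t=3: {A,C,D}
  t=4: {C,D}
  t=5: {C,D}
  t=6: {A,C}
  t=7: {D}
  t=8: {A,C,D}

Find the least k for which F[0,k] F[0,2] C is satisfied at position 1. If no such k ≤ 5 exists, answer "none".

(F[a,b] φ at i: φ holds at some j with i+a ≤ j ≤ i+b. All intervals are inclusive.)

0

Scan j = 1,2,… for F[0,2] C:
  j=1: holds
First hit at j=1, so smallest k = 1-1 = 0.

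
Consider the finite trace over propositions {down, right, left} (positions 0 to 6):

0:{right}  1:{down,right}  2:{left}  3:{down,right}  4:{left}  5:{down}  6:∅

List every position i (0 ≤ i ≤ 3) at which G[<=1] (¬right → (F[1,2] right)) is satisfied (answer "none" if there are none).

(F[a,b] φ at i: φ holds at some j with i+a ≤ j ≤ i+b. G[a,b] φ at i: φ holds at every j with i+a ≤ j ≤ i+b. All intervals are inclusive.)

0, 1, 2

Evaluate at each i in [0,3]:
  i=0: ✓ (all of [0,1])
  i=1: ✓ (all of [1,2])
  i=2: ✓ (all of [2,3])
  i=3: ✗ (fails at j=4)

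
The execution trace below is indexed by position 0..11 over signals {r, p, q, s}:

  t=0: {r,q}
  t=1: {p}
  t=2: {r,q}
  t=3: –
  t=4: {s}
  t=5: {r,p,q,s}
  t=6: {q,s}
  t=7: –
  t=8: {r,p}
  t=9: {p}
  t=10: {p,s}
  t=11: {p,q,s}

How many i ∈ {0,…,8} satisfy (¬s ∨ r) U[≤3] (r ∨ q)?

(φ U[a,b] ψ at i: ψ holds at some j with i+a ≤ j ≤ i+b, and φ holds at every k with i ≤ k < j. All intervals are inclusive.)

Evaluate at each i in [0,8]:
  i=0: ✓ (rhs at j=0)
  i=1: ✓ (rhs at j=2; lhs holds on [1,1])
  i=2: ✓ (rhs at j=2)
  i=3: ✗ (lhs fails at k=4 before rhs at j=5)
  i=4: ✗ (lhs fails at k=4 before rhs at j=5)
  i=5: ✓ (rhs at j=5)
  i=6: ✓ (rhs at j=6)
  i=7: ✓ (rhs at j=8; lhs holds on [7,7])
  i=8: ✓ (rhs at j=8)
Positions where it holds: {0, 1, 2, 5, 6, 7, 8} → 7.

7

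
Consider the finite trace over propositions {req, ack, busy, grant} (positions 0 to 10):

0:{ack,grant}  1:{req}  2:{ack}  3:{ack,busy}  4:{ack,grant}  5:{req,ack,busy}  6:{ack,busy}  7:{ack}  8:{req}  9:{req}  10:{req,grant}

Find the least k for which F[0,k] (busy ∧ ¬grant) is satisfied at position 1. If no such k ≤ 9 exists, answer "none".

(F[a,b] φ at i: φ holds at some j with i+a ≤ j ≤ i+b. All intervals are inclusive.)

2

Scan j = 1,2,… for (busy ∧ ¬grant):
  j=1: fails
  j=2: fails
  j=3: holds
First hit at j=3, so smallest k = 3-1 = 2.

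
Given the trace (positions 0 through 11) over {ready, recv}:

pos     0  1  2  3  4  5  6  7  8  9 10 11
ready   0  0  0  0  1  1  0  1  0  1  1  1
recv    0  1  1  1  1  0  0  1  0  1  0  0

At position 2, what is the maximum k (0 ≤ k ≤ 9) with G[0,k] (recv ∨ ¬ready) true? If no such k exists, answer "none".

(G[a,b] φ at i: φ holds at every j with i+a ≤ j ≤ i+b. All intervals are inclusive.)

2

(recv ∨ ¬ready) must hold from j=2 onward; find where it first fails.
  j=2: holds
  j=3: holds
  j=4: holds
  j=5: fails
Holds on [2,4], so largest k = 2.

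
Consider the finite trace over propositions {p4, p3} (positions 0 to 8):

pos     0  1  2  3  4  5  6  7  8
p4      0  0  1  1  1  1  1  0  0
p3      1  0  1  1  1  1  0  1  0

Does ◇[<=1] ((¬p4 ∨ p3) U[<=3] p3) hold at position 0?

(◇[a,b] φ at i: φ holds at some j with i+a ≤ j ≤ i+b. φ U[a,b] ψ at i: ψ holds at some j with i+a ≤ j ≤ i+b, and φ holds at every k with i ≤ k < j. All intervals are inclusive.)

True

Check ((¬p4 ∨ p3) U[<=3] p3) at each j in [0,1]:
  j=0: holds
  j=1: holds
Found at j=0 → formula holds.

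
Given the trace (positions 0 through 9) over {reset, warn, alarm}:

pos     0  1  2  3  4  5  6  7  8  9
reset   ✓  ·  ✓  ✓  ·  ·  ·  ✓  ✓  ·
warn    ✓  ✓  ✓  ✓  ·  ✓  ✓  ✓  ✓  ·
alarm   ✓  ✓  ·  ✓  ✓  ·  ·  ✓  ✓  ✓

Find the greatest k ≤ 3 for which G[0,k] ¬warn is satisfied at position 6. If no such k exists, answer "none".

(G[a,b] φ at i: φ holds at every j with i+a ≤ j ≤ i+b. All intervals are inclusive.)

¬warn must hold from j=6 onward; find where it first fails.
  j=6: fails → no k works.

none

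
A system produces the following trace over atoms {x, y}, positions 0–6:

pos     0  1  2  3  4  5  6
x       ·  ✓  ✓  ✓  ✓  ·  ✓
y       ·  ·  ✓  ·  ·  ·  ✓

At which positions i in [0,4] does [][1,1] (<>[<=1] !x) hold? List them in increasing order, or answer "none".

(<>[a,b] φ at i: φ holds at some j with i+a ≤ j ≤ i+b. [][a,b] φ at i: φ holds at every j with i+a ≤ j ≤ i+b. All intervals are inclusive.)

3, 4

Evaluate at each i in [0,4]:
  i=0: ✗ (fails at j=1)
  i=1: ✗ (fails at j=2)
  i=2: ✗ (fails at j=3)
  i=3: ✓ (all of [4,4])
  i=4: ✓ (all of [5,5])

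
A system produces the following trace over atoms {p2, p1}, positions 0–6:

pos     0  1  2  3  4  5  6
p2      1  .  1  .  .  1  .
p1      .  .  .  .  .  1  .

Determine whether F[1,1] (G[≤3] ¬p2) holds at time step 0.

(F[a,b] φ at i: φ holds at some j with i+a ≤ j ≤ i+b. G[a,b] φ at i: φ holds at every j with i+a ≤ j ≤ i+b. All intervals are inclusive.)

No

Check G[≤3] ¬p2 at each j in [1,1]:
  j=1: fails at 2
No position in the window satisfies it → formula fails.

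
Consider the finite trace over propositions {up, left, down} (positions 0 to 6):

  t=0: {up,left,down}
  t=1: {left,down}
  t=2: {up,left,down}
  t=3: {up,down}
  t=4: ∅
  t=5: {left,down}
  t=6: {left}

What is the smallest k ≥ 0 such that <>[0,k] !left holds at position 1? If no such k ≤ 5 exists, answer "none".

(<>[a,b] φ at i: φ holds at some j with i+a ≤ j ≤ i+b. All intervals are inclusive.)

2

Scan j = 1,2,… for !left:
  j=1: fails
  j=2: fails
  j=3: holds
First hit at j=3, so smallest k = 3-1 = 2.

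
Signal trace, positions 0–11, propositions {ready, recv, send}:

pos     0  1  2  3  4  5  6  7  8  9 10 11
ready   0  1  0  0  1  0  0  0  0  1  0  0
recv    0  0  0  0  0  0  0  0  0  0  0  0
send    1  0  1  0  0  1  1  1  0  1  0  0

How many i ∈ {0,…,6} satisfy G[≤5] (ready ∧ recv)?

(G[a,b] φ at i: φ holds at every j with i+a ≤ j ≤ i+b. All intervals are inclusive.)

Evaluate at each i in [0,6]:
  i=0: ✗ (fails at j=0)
  i=1: ✗ (fails at j=1)
  i=2: ✗ (fails at j=2)
  i=3: ✗ (fails at j=3)
  i=4: ✗ (fails at j=4)
  i=5: ✗ (fails at j=5)
  i=6: ✗ (fails at j=6)
Positions where it holds: {} → 0.

0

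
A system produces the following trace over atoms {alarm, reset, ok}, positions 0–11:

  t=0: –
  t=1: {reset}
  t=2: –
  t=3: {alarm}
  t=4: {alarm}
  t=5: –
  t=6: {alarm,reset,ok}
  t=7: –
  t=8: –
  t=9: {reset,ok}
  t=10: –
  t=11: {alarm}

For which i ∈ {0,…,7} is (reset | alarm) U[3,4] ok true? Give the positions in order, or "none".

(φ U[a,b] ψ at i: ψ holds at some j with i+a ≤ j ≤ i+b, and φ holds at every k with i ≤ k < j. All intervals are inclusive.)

none

Evaluate at each i in [0,7]:
  i=0: ✗ (no rhs in [3,4])
  i=1: ✗ (no rhs in [4,5])
  i=2: ✗ (lhs fails at k=2 before rhs at j=6)
  i=3: ✗ (lhs fails at k=5 before rhs at j=6)
  i=4: ✗ (no rhs in [7,8])
  i=5: ✗ (lhs fails at k=5 before rhs at j=9)
  i=6: ✗ (lhs fails at k=7 before rhs at j=9)
  i=7: ✗ (no rhs in [10,11])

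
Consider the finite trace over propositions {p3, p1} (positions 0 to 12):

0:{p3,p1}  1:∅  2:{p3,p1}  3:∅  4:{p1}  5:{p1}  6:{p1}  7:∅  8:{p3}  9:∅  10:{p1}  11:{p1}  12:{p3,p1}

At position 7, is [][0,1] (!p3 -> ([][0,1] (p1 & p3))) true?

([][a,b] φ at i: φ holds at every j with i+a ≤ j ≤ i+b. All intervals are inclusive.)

Check (!p3 -> ([][0,1] (p1 & p3))) at every j in [7,8]:
  j=7: antecedent true; consequent fails at 7 → ✗
  j=8: antecedent false → ✓
Fails at j=7 → formula fails.

Does not hold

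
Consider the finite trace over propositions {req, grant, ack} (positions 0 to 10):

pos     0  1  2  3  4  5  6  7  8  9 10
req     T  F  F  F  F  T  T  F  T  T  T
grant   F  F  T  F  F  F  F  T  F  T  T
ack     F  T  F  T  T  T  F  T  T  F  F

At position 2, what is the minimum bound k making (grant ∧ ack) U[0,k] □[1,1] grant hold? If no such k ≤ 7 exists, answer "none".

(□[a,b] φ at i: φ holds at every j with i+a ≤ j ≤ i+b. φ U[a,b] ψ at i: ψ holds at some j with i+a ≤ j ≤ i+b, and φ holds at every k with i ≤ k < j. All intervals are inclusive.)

none

Need earliest j ≥ 2 with □[1,1] grant, and (grant ∧ ack) at every k in [2,j-1].
  j=2: rhs fails.
  j=3: rhs fails.
  j=4: rhs fails.
  j=5: rhs fails.
  j=6: rhs holds but lhs fails at k=2.
  j=7: rhs fails.
  j=8: rhs holds but lhs fails at k=2.
  j=9: rhs holds but lhs fails at k=2.
No witness within the range → none.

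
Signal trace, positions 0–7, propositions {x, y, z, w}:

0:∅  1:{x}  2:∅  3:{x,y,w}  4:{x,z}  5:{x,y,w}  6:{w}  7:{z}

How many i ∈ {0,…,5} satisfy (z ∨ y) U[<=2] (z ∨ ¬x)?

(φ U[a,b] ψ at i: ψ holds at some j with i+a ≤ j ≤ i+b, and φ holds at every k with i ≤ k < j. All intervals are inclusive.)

Evaluate at each i in [0,5]:
  i=0: ✓ (rhs at j=0)
  i=1: ✗ (lhs fails at k=1 before rhs at j=2)
  i=2: ✓ (rhs at j=2)
  i=3: ✓ (rhs at j=4; lhs holds on [3,3])
  i=4: ✓ (rhs at j=4)
  i=5: ✓ (rhs at j=6; lhs holds on [5,5])
Positions where it holds: {0, 2, 3, 4, 5} → 5.

5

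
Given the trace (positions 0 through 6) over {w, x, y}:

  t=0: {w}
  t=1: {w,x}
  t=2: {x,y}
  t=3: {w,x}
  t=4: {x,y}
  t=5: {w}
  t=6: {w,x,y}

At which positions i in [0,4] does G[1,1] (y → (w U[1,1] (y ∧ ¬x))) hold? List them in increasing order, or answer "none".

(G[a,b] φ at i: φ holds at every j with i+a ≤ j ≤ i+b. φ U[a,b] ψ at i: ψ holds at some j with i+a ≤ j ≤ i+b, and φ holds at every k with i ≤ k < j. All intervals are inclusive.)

0, 2, 4

Evaluate at each i in [0,4]:
  i=0: ✓ (all of [1,1])
  i=1: ✗ (fails at j=2)
  i=2: ✓ (all of [3,3])
  i=3: ✗ (fails at j=4)
  i=4: ✓ (all of [5,5])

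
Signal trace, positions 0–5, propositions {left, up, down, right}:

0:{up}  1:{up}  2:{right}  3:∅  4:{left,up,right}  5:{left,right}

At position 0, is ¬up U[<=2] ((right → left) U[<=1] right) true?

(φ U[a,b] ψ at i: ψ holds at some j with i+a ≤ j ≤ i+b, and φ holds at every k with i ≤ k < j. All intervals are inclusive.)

Need some j in [0,2] with ((right → left) U[<=1] right), and ¬up at every k in [0,j-1].
  j=0: ((right → left) U[<=1] right) — fails.
  j=1: ((right → left) U[<=1] right) holds, but ¬up fails at k=0 → not this j.
  j=2: ((right → left) U[<=1] right) holds, but ¬up fails at k=0 → not this j.
No j in the window works → until fails.

No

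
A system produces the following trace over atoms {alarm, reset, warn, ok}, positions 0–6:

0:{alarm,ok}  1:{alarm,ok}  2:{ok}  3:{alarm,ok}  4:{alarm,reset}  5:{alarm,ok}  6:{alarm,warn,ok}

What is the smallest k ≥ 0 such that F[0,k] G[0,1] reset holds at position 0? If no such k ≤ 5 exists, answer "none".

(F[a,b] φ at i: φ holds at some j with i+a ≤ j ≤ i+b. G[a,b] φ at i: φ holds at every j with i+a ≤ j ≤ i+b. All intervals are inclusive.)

Scan j = 0,1,… for G[0,1] reset:
  j=0: fails
  j=1: fails
  j=2: fails
  j=3: fails
  j=4: fails
  j=5: fails
No j in [0,5] satisfies it → none.

none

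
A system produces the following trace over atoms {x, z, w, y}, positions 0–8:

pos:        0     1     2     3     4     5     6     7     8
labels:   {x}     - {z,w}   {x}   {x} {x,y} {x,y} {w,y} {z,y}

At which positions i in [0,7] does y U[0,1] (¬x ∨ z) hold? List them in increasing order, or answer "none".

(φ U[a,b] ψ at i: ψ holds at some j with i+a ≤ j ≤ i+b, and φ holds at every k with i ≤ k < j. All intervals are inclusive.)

Evaluate at each i in [0,7]:
  i=0: ✗ (lhs fails at k=0 before rhs at j=1)
  i=1: ✓ (rhs at j=1)
  i=2: ✓ (rhs at j=2)
  i=3: ✗ (no rhs in [3,4])
  i=4: ✗ (no rhs in [4,5])
  i=5: ✗ (no rhs in [5,6])
  i=6: ✓ (rhs at j=7; lhs holds on [6,6])
  i=7: ✓ (rhs at j=7)

1, 2, 6, 7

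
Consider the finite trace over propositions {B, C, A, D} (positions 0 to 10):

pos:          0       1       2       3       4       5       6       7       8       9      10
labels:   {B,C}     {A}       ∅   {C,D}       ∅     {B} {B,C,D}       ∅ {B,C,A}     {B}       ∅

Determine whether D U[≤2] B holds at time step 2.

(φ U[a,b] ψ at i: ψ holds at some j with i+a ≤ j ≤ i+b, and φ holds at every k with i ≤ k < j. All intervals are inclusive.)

Does not hold

Need some j in [2,4] with B, and D at every k in [2,j-1].
  j=2: B false.
  j=3: B false.
  j=4: B false.
No j in the window works → until fails.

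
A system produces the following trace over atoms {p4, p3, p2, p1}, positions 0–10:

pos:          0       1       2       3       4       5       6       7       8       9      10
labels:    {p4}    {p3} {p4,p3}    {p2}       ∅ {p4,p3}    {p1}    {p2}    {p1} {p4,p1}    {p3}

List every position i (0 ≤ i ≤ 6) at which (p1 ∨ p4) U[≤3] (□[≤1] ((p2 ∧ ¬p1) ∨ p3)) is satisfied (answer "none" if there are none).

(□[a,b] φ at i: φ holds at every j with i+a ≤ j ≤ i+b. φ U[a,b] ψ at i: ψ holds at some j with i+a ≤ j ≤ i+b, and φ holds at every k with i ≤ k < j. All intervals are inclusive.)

0, 1, 2

Evaluate at each i in [0,6]:
  i=0: ✓ (rhs at j=1; lhs holds on [0,0])
  i=1: ✓ (rhs at j=1)
  i=2: ✓ (rhs at j=2)
  i=3: ✗ (no rhs in [3,6])
  i=4: ✗ (no rhs in [4,7])
  i=5: ✗ (no rhs in [5,8])
  i=6: ✗ (no rhs in [6,9])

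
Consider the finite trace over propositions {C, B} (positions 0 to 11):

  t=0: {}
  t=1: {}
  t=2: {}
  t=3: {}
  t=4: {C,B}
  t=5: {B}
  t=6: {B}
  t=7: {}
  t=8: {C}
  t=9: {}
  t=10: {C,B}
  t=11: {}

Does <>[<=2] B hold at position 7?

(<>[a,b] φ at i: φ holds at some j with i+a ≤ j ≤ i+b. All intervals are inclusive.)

Check B at each j in [7,9]:
  j=7: false
  j=8: false
  j=9: false
No position in the window satisfies it → formula fails.

Does not hold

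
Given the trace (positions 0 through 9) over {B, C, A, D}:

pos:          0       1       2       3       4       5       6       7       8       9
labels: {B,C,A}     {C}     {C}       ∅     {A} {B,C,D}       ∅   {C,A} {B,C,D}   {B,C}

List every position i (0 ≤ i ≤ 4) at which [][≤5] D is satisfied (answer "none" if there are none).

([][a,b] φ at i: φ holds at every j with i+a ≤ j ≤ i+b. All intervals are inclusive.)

none

Evaluate at each i in [0,4]:
  i=0: ✗ (fails at j=0)
  i=1: ✗ (fails at j=1)
  i=2: ✗ (fails at j=2)
  i=3: ✗ (fails at j=3)
  i=4: ✗ (fails at j=4)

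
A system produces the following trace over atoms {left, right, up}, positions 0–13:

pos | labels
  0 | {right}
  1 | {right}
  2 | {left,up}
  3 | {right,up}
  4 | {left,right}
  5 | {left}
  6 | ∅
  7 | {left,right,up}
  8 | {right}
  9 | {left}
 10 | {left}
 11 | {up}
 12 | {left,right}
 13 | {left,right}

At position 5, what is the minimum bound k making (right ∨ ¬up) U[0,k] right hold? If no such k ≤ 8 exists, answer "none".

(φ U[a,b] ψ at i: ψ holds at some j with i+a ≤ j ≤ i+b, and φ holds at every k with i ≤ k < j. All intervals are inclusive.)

2

Need earliest j ≥ 5 with right, and (right ∨ ¬up) at every k in [5,j-1].
  j=5: rhs fails.
  j=6: rhs fails.
  j=7: rhs holds; lhs holds on [5,6]. k = 2.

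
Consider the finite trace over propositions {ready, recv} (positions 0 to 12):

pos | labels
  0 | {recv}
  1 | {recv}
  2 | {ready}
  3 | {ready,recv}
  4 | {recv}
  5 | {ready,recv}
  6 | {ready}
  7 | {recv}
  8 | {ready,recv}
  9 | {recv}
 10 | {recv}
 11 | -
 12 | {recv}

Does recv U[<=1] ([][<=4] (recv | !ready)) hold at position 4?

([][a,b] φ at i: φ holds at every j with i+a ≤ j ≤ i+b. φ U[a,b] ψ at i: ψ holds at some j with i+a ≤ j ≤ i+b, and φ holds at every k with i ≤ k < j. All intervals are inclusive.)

No

Need some j in [4,5] with [][<=4] (recv | !ready), and recv at every k in [4,j-1].
  j=4: [][<=4] (recv | !ready) — fails at 6.
  j=5: [][<=4] (recv | !ready) — fails at 6.
No j in the window works → until fails.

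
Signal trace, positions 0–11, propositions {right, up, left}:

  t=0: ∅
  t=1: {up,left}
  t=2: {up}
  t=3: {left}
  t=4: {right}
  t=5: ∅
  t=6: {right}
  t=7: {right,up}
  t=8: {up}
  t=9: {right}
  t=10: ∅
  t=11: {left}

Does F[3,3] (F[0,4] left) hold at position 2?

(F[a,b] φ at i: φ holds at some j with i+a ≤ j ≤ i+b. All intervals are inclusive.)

Check F[0,4] left at each j in [5,5]:
  j=5: fails (none in [5,9])
No position in the window satisfies it → formula fails.

Does not hold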